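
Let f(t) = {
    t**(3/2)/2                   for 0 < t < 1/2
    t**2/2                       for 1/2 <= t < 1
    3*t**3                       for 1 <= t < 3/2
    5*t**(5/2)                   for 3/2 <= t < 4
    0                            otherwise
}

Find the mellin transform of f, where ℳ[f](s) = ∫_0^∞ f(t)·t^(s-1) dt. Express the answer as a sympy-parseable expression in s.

summing 4 kernel integrals split by 1/2, 1, 3/2 yields ℳ[f](s)
∫ over [0, 1/2) of t**(3/2)/2·t^(s-1) joins the sum
over [1/2, 1), the kernel integral of t**2/2 enters the sum
∫ 3*t**3·t^(s-1) over [1, 3/2)
over [3/2, 4), the kernel integral of 5*t**(5/2) enters the sum

(-5*2**(3/2 - s)*3**(s + 5/2)*(s + 2)*(s + 3)*(2*s + 3) + 2**(3/2 - s)*(s + 2)*(s + 3)*(2*s + 5) + 5*2**(2*s + 9)*(s + 2)*(s + 3)*(2*s + 3) - 24*(s + 2)*(2*s + 3)*(2*s + 5) + 4*(s + 3)*(2*s + 3)*(2*s + 5) + 3**(s + 4)*(s + 2)*(2*s + 3)*(2*s + 5)/2**s - (s + 3)*(2*s + 3)*(2*s + 5)/2**s)/(8*(s + 2)*(s + 3)*(2*s + 3)*(2*s + 5))
  Re(s) > -3/2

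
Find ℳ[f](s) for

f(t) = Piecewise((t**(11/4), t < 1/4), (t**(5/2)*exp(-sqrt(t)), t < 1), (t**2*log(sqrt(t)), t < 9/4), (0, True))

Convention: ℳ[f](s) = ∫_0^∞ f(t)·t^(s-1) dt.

undo the shared t-power: t**(3/4) on [0, 1/4); sqrt(t)*exp(-sqrt(t)) on [1/4, 1); log(sqrt(t)) on [1, 9/4)
remove the power substitution first: t**(3/2) on [0, 1/2); t*exp(-t) on [1/2, 1); log(t) on [1, 3/2)
remove the shared t-power first: sqrt(t) on [0, 1/2); exp(-t) on [1/2, 1); log(t)/t on [1, 3/2)
linearity at 1/4, 1 turns ℳ[f](s) into 3 summed integrals
[0, 1/4) adds the kernel integral of t**(11/4)
over [1/4, 1), the kernel integral of t**(5/2)*exp(-sqrt(t)) enters the sum
∫ over [1, 9/4) of t**2*log(sqrt(t))·t^(s-1) joins the sum

2*2**(-2*s - 5)*(3*2**(2*s + 5)*(4*s + 11)*(-4*s + (2*s + 5)**2 - 9)*uppergamma(2*s + 5, 1/2) - 3*2**(2*s + 5)*(4*s + 11)*(-4*s + (2*s + 5)**2 - 9)*uppergamma(2*s + 5, 1) + 3*2**(2*s + 5)*(4*s + 11) - 2*3**(2*s + 5)*(2*s + 5)*(4*s + 11)*log(2) + 2*3**(2*s + 5)*(2*s + 5)*(4*s + 11)*log(3) - 2*3**(2*s + 5)*(4*s + 11)*log(3) - 2*3**(2*s + 5)*(4*s + 11) + 2*3**(2*s + 5)*(4*s + 11)*log(2) + 3*sqrt(2)*(-4*s + (2*s + 5)**2 - 9))/(3*(4*s + 11)*(-4*s + (2*s + 5)**2 - 9))
  Re(s) > -11/4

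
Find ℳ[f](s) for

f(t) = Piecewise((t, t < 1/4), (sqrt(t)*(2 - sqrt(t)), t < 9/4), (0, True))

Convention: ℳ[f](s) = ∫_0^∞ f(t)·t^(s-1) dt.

(6*3**(2*s)*s + 15*3**(2*s) - 4*s - 6)/(4*2**(2*s)*(2*s**2 + 3*s + 1))
  Re(s) > -1

the power substitution comes off first: t**2 on [0, 1/2); t*(2 - t) on [1/2, 3/2)
back out the shared t-power: t on [0, 1/2); 2 - t on [1/2, 3/2)
breakpoints 1/4: one integral from each of the 2 segments
on [0, 1/4) integrate f = t against the kernel
for t in [1/4, 9/4): the term is ∫ sqrt(t)*(2 - sqrt(t))·t^(s-1)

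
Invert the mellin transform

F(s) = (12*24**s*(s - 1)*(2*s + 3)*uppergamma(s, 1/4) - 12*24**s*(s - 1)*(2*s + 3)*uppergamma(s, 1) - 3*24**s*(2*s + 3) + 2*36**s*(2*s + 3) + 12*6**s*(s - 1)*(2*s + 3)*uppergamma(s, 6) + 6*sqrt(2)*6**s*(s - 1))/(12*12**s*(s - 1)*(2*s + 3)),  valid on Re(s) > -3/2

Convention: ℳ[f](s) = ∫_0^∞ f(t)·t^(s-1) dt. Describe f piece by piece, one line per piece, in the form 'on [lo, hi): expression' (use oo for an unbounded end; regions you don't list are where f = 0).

f breaks at 1/2, 2, 3 into 4 integrals to sum
∫ over [0, 1/2) of t**(3/2)·t^(s-1) joins the sum
on [1/2, 2): add ∫ exp(-t/2)·t^(s-1) dt
for t in [2, 3): the term is ∫ 1/(2*t)·t^(s-1)
segment [3, ∞) carries exp(-2*t); integrate it

on [0, 1/2): t**(3/2)
on [1/2, 2): exp(-t/2)
on [2, 3): 1/(2*t)
on [3, oo): exp(-2*t)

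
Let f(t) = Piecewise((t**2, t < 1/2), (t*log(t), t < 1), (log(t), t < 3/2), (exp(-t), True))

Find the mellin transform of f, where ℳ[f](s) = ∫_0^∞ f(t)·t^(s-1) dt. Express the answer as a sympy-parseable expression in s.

treat the 4 regions marked off by 1/2, 1, 3/2 separately and sum
∫ over [0, 1/2) of t**2·t^(s-1) joins the sum
∫ over [1/2, 1) of t*log(t)·t^(s-1) joins the sum
∫ log(t)·t^(s-1) over [1, 3/2)
the [3/2, ∞) slice contributes ∫ exp(-t)·t^(s-1) dt

(4*2**s*s**2*(s + 2)*(s**2 + 2*s + 1)*uppergamma(s, 3/2) - 4*2**s*s**2*(s + 2) + 4*2**s*(s + 2)*(s**2 + 2*s + 1) + 3**s*s*(s + 2)*(-4*log(2) + 4*log(3))*(s**2 + 2*s + 1) - 4*3**s*(s + 2)*(s**2 + 2*s + 1) + s**3*(s + 2)*log(4) + s**2*(s + 2)*log(4) + 2*s**2*(s + 2) + s**2*(s**2 + 2*s + 1))/(4*2**s*s**2*(s + 2)*(s**2 + 2*s + 1))
  Re(s) > -2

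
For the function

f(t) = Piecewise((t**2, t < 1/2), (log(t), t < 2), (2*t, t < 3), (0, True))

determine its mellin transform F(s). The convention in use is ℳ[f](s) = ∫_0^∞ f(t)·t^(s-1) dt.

(-16*2**(2*s)*s**2*(s + 2) + 4*2**(2*s)*s*(s + 1)*(s + 2)*log(2) - 4*2**(2*s)*(s + 1)*(s + 2) + 24*6**s*s**2*(s + 2) + s**2*(s + 1) + 4*s*(s + 1)*(s + 2)*log(2) + 4*(s + 1)*(s + 2))/(4*2**s*s**2*(s + 1)*(s + 2))
  Re(s) > -2

integrate the 3 segments split at 1/2, 2, then add the results
∫ over [0, 1/2) of t**2·t^(s-1) joins the sum
segment [1/2, 2) carries log(t); integrate it
∫ over [2, 3) of 2*t·t^(s-1) joins the sum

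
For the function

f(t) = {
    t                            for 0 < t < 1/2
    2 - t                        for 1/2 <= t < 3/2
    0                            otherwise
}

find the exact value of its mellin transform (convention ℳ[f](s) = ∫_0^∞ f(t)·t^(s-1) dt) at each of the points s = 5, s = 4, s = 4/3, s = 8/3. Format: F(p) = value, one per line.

the 2 pieces separated at 1/2 each add one integral
on [0, 1/2): add ∫ t·t^(s-1) dt
over [1/2, 3/2), the kernel integral of (2 - t) enters the sum

F(5) = 2173/1920
F(4) = 159/160
F(4/3) = 3*2**(2/3)*(-5 + 12*3**(1/3))/56
F(8/3) = 3*2**(1/3)*(-7 + 45*3**(2/3))/352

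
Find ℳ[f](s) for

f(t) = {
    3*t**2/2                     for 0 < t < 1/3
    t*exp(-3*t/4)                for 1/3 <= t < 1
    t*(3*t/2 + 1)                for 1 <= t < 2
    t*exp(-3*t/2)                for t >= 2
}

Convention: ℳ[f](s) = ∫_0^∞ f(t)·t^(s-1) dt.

the shared t-power comes off first: 3*t/2 on [0, 1/3); exp(-3*t/4) on [1/3, 1); 3*t/2 + 1 on [1, 2); …
undo the common scale on t: t on [0, 1/2); exp(-t/2) on [1/2, 3/2); t + 1 on [3/2, 3); …
treat the 4 regions marked off by 1/3, 1, 2 separately and sum
∫ 3*t**2/2·t^(s-1) over [0, 1/3)
on [1/3, 1) integrate f = t*exp(-3*t/4) against the kernel
segment [1, 2) carries t*(3*t/2 + 1); integrate it
∫ t*exp(-3*t/2)·t^(s-1) over [2, ∞)

(8*2**(2*s)*(s + 1)*(s + 2)*uppergamma(s + 1, 1/4) - 8*2**(2*s)*(s + 1)*(s + 2)*uppergamma(s + 1, 3/4) + 4*2**s*(s + 1)*(s + 2)*uppergamma(s + 1, 3) - 15*3**s*(s + 1) - 6*3**s + 48*6**s*(s + 1) + 12*6**s + s + 1)/(6*3**s*(s + 1)*(s + 2))
  Re(s) > -2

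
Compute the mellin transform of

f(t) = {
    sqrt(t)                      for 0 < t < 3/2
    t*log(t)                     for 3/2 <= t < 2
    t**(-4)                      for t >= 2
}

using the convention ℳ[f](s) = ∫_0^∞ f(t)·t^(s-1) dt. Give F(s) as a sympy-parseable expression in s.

summing 3 kernel integrals split by 3/2, 2 yields ℳ[f](s)
[0, 3/2) adds the kernel integral of sqrt(t)
on [3/2, 2): add ∫ t*log(t)·t^(s-1) dt
segment 2 to ∞ holds t**(-4); add its integral

(-32*2**(2*s)*(s - 4)*(2*s + 1) + 3**s*s*(s - 4)*(2*s + 1)*(-24*log(3) + 24*log(2)) + 3**s*(s - 4)*(2*s + 1)*(-24*log(3) + 24*log(2)) + 24*3**s*(s - 4)*(2*s + 1) + 16*3**s*sqrt(6)*(s - 4)*(s**2 + 2*s + 1) + 32*4**s*s*(s - 4)*(2*s + 1)*log(2) + 32*4**s*(s - 4)*(2*s + 1)*log(2) - 4**s*(2*s + 1)*(s**2 + 2*s + 1))/(16*2**s*(s - 4)*(2*s + 1)*(s**2 + 2*s + 1))
  -1/2 < Re(s) < 4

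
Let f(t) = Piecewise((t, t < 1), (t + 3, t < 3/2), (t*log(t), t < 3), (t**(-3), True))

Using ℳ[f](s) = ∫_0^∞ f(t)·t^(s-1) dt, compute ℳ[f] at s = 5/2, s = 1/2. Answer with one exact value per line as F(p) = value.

integrate the 4 segments split at 1, 3/2, 3, then add the results
on [0, 1) integrate f = t against the kernel
segment 1 to 3/2 holds (t + 3); add its integral
the [3/2, 3) slice contributes ∫ t*log(t)·t^(s-1) dt
on [3, ∞): add ∫ t**(-3)·t^(s-1) dt

F(5/2) = -226*sqrt(3)/147 - 27*sqrt(6)*log(3)/56 - 6/5 + 27*sqrt(6)*log(2)/56 + 3861*sqrt(6)/1960 + 54*sqrt(3)*log(3)/7
F(1/2) = -6 - 178*sqrt(3)/135 + log(2**(sqrt(6)/2)*3**(-sqrt(6)/2 + 2*sqrt(3))) + 23*sqrt(6)/6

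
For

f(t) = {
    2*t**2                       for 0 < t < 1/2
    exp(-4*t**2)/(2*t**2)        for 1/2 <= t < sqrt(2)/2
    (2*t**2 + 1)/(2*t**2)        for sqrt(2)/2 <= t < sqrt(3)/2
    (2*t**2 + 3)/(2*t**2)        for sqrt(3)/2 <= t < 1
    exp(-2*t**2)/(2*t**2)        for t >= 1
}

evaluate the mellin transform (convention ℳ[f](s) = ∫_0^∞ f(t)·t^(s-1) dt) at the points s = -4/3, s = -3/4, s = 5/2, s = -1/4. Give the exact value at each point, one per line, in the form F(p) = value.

F(-4/3) = 2**(1/3)*(-36*2**(2/3) - 120*uppergamma(-5/3, 2) + 30*2**(1/3)*uppergamma(-5/3, 2) + 120*uppergamma(-5/3, 1) + 16*3**(1/3) + 63*2**(1/3) + 90)/60
F(-3/4) = 2**(3/4)*(-1860*2**(1/4) - 1980*uppergamma(-11/8, 2) + 495*2**(5/8)*uppergamma(-11/8, 2) + 1980*uppergamma(-11/8, 1) + 320*3**(5/8) + 792 + 1680*2**(5/8))/1980
F(5/2) = sqrt(2)*(-360*3**(1/4) - 216*2**(1/4) - 45*uppergamma(1/4, 2) + 45*2**(1/4)*uppergamma(1/4, 2) + 5 + 45*uppergamma(1/4, 1) + 612*sqrt(2))/360
F(-1/4) = 2**(1/4)*(-5292*2**(3/4) - 2268*uppergamma(-9/8, 2) + 567*2**(7/8)*uppergamma(-9/8, 2) + 2268*uppergamma(-9/8, 1) + 648 + 448*3**(7/8) + 5040*2**(7/8))/2268

reversing the power substitution: 2*t on [0, 1/4); exp(-4*t)/(2*t) on [1/4, 1/2); (2*t + 1)/(2*t) on [1/2, 3/4); …
undo the common scale on t: t on [0, 1/2); exp(-2*t)/t on [1/2, 1); (t + 1)/t on [1, 3/2); …
undo the shared t-power: t**2 on [0, 1/2); exp(-2*t) on [1/2, 1); t + 1 on [1, 3/2); …
decompose at 1/2, sqrt(2)/2, sqrt(3)/2, 1; ℳ[f](s) sums the 5 pieces' integrals
for t in [0, 1/2): the term is ∫ 2*t**2·t^(s-1)
for t in [1/2, sqrt(2)/2): the term is ∫ exp(-4*t**2)/(2*t**2)·t^(s-1)
on [sqrt(2)/2, sqrt(3)/2): add ∫ (2*t**2 + 1)/(2*t**2)·t^(s-1) dt
segment sqrt(3)/2 to 1 holds (2*t**2 + 3)/(2*t**2); add its integral
the [1, ∞) slice contributes ∫ exp(-2*t**2)/(2*t**2)·t^(s-1) dt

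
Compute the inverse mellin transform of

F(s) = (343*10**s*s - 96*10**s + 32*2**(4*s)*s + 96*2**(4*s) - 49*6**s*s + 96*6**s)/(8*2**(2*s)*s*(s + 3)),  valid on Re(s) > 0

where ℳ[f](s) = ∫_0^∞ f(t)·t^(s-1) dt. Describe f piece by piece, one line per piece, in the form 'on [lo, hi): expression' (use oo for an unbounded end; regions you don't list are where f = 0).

on [0, 3/2): 4
on [3/2, 5/2): 3*t**3
on [5/2, 4): 4

f breaks at 3/2, 5/2 into 3 integrals to sum
on [0, 3/2): add ∫ 4·t^(s-1) dt
on [3/2, 5/2) integrate f = 3*t**3 against the kernel
between 5/2 and 4 the integrand is 4·t^(s-1)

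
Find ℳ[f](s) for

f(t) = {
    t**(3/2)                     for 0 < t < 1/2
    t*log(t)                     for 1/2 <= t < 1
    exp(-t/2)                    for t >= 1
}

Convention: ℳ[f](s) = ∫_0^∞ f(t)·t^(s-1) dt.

treat the 3 regions marked off by 1/2, 1 separately and sum
segment [0, 1/2) carries t**(3/2); integrate it
∫ t*log(t)·t^(s-1) over [1/2, 1)
for t in [1, ∞): the term is ∫ exp(-t/2)·t^(s-1)

(2*2**(2*s)*(2*s + 3)*(s**2 + 2*s + 1)*uppergamma(s, 1/2) - 2*2**s*(2*s + 3) + s*(2*s + 3)*log(2) + 2*s + (2*s + 3)*log(2) + sqrt(2)*(s**2 + 2*s + 1) + 3)/(2*2**s*(2*s + 3)*(s**2 + 2*s + 1))
  Re(s) > -3/2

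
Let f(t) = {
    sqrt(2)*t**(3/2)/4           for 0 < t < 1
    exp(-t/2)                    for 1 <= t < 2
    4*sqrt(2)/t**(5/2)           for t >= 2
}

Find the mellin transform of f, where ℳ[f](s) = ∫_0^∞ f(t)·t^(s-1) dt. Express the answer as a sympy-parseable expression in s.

(2*2**s*(2*s - 5)*(2*s + 3)*uppergamma(s, 1/2) - 2*2**s*(2*s - 5)*(2*s + 3)*uppergamma(s, 1) - 4*2**s*(2*s + 3) + sqrt(2)*(2*s - 5))/(2*(2*s - 5)*(2*s + 3))
  -3/2 < Re(s) < 5/2

the common scale on t comes off first: t**(3/2) on [0, 1/2); exp(-t) on [1/2, 1); t**(-5/2) on [1, ∞)
integrate the 3 segments split at 1, 2, then add the results
on [0, 1) integrate f = sqrt(2)*t**(3/2)/4 against the kernel
∫ over [1, 2) of exp(-t/2)·t^(s-1) joins the sum
for t in [2, ∞): the term is ∫ 4*sqrt(2)/t**(5/2)·t^(s-1)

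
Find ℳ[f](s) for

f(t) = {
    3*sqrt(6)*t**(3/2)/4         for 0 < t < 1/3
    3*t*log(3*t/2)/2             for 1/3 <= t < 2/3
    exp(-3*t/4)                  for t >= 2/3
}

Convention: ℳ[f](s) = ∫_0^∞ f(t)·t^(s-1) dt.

(2*2**(2*s)*(2*s + 3)*(s**2 + 2*s + 1)*uppergamma(s, 1/2) - 2*2**s*(2*s + 3) + s*(2*s + 3)*log(2) + 2*s + (2*s + 3)*log(2) + sqrt(2)*(s**2 + 2*s + 1) + 3)/(2*3**s*(2*s + 3)*(s**2 + 2*s + 1))
  Re(s) > -3/2

reversing the common scale on t: t**(3/2) on [0, 1/2); t*log(t) on [1/2, 1); exp(-t/2) on [1, ∞)
decompose at 1/3, 2/3; ℳ[f](s) sums the 3 pieces' integrals
[0, 1/3) adds the kernel integral of 3*sqrt(6)*t**(3/2)/4
on [1/3, 2/3): add ∫ 3*t*log(3*t/2)/2·t^(s-1) dt
on [2/3, ∞): add ∫ exp(-3*t/4)·t^(s-1) dt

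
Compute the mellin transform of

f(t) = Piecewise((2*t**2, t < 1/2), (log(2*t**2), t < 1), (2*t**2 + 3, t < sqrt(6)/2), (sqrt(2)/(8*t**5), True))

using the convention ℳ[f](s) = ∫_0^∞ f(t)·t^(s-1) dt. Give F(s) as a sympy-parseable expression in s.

invert the power substitution to get 2*t on [0, 1/4); log(2*t) on [1/4, 1); 2*t + 3 on [1, 3/2); …
invert the common scale on t to get t on [0, 1/2); log(t) on [1/2, 2); t + 3 on [2, 3); …
linearity at 1/2, 1, sqrt(6)/2 turns ℳ[f](s) into 4 summed integrals
segment 0 to 1/2 holds 2*t**2; add its integral
segment 1/2 to 1 holds log(2*t**2); add its integral
[1, sqrt(6)/2) adds the kernel integral of (2*t**2 + 3)
[sqrt(6)/2, ∞) adds the kernel integral of sqrt(2)/(8*t**5)

(-135*2**s*s**2*(s - 5)/2 + 27*2**s*s*(s/2 + 1)*(s - 5)*log(2) - 81*2**s*s*(s - 5) - 54*2**s*(s/2 + 1)*(s - 5) - sqrt(3)*6**(s/2)*s**2*(s/2 + 1) + 81*6**(s/2)*s**2*(s - 5) + 81*6**(s/2)*s*(s - 5) + 27*s**2*(s - 5)/4 + 27*s*(s/2 + 1)*(s - 5)*log(2) + (s - 5)*(27*s + 54))/(27*2**s*s**2*(s/2 + 1)*(s - 5))
  -2 < Re(s) < 5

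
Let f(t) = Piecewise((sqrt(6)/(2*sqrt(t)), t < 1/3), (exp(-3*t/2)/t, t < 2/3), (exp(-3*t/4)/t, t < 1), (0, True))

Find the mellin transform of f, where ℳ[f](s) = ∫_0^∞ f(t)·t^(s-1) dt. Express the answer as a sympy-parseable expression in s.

remove the shared t-power first: sqrt(6)*sqrt(t)/2 on [0, 1/3); exp(-3*t/2) on [1/3, 2/3); exp(-3*t/4) on [2/3, 1)
invert the common scale on t to get sqrt(t) on [0, 1/2); exp(-t) on [1/2, 1); exp(-t/2) on [1, 3/2)
f breaks at 1/3, 2/3 into 3 integrals to sum
for t in [0, 1/3): the term is ∫ sqrt(6)/(2*sqrt(t))·t^(s-1)
segment [1/3, 2/3) carries exp(-3*t/2)/t; integrate it
segment 2/3 to 1 holds exp(-3*t/4)/t; add its integral

3**(1 - s)*(2**(2*s)*(2*s - 1)*uppergamma(s - 1, 1/2) - 2**(2*s)*(2*s - 1)*uppergamma(s - 1, 3/4) + 2**(s + 1)*(2*s - 1)*uppergamma(s - 1, 1/2) - 2**(s + 1)*(2*s - 1)*uppergamma(s - 1, 1) + 4*sqrt(2))/(4*(2*s - 1))
  Re(s) > 1/2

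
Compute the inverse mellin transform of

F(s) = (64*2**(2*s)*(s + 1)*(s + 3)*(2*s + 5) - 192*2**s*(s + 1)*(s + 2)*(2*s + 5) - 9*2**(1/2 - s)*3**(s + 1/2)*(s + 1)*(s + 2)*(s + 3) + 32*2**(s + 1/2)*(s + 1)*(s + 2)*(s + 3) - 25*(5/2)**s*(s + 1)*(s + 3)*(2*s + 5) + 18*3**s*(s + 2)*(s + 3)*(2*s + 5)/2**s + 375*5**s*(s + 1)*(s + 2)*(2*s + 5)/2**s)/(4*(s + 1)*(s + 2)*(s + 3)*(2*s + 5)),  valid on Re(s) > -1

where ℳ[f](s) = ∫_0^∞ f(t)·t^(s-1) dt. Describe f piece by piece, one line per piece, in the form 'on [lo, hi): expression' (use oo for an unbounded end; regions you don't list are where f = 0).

linearity at 3/2, 2, 5/2 turns ℳ[f](s) into 4 summed integrals
[0, 3/2) adds the kernel integral of 3*t
[3/2, 2) adds the kernel integral of t**(5/2)
piece [2, 5/2): integrate 6*t**3 against the kernel
over [5/2, 4), the kernel integral of t**2 enters the sum

on [0, 3/2): 3*t
on [3/2, 2): t**(5/2)
on [2, 5/2): 6*t**3
on [5/2, 4): t**2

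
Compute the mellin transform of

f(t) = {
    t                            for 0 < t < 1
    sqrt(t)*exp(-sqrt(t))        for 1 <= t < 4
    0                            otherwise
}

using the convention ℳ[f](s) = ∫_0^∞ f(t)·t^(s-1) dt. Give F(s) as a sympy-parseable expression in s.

reversing the power substitution: t**2 on [0, 1); t*exp(-t) on [1, 2)
strip the shared t-power: t on [0, 1); exp(-t) on [1, 2)
summing 2 kernel integrals split by 1 yields ℳ[f](s)
∫ over [0, 1) of t·t^(s-1) joins the sum
segment 1 to 4 holds sqrt(t)*exp(-sqrt(t)); add its integral

(2*(s + 1)*uppergamma(2*s + 1, 1) - 2*(s + 1)*uppergamma(2*s + 1, 2) + 1)/(s + 1)
  Re(s) > -1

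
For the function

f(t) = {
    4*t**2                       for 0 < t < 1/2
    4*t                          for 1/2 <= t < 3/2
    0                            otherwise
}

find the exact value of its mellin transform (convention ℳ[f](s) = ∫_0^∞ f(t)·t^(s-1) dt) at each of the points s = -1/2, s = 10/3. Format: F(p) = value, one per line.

strip the common scale on t: t**2 on [0, 1); 2*t on [1, 3)
reversing the shared t-power: t**(3/2) on [0, 1); 2*sqrt(t) on [1, 3)
along the cuts 1/2, ℳ[f](s) splits into 2 integrals
the [0, 1/2) slice contributes ∫ 4*t**2·t^(s-1) dt
the [1/2, 3/2) slice contributes ∫ 4*t·t^(s-1) dt

F(-1/2) = -10*sqrt(2)/3 + 4*sqrt(6)
F(10/3) = 3*2**(2/3)*(-19 + 2592*3**(1/3))/3328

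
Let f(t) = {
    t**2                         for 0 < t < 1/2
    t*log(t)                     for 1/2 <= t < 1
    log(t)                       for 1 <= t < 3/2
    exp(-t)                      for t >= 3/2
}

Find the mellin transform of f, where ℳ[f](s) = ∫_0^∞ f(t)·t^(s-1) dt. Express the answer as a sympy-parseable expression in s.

(4*2**s*s**2*(s + 2)*(s**2 + 2*s + 1)*uppergamma(s, 3/2) - 4*2**s*s**2*(s + 2) + 4*2**s*(s + 2)*(s**2 + 2*s + 1) + 3**s*s*(s + 2)*(-4*log(2) + 4*log(3))*(s**2 + 2*s + 1) - 4*3**s*(s + 2)*(s**2 + 2*s + 1) + s**3*(s + 2)*log(4) + s**2*(s + 2)*log(4) + 2*s**2*(s + 2) + s**2*(s**2 + 2*s + 1))/(4*2**s*s**2*(s + 2)*(s**2 + 2*s + 1))
  Re(s) > -2

integrate the 4 segments split at 1/2, 1, 3/2, then add the results
on [0, 1/2) integrate f = t**2 against the kernel
segment 1/2 to 1 holds t*log(t); add its integral
on [1, 3/2): add ∫ log(t)·t^(s-1) dt
[3/2, ∞) adds the kernel integral of exp(-t)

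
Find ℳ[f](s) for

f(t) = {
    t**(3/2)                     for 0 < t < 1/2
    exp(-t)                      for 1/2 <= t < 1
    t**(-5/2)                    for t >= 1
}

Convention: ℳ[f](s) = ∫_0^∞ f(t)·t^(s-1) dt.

treat the 3 regions marked off by 1/2, 1 separately and sum
over [0, 1/2), the kernel integral of t**(3/2) enters the sum
segment 1/2 to 1 holds exp(-t); add its integral
[1, ∞) adds the kernel integral of t**(-5/2)

(2*2**s*(2*s - 5)*(2*s + 3)*uppergamma(s, 1/2) - 2*2**s*(2*s - 5)*(2*s + 3)*uppergamma(s, 1) - 4*2**s*(2*s + 3) + sqrt(2)*(2*s - 5))/(2*2**s*(2*s - 5)*(2*s + 3))
  -3/2 < Re(s) < 5/2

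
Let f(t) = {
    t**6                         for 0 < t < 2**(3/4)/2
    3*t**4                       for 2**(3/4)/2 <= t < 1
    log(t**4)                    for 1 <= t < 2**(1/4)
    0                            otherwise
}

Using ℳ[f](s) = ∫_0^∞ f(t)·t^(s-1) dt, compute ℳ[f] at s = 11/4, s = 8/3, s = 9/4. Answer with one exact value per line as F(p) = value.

F(11/4) = -64*2**(11/16)/121 - 2**(5/16)/9 + 2**(13/16)/70 + 4*2**(11/16)*log(2)/11 + 1060/1089
F(8/3) = -9*2**(2/3)/16 - 9*2**(1/3)/80 + 3*2**(5/6)/208 + 3*2**(2/3)*log(2)/8 + 81/80
F(9/4) = -64*2**(9/16)/81 - 3*2**(7/16)/25 + 2**(15/16)/66 + 4*2**(9/16)*log(2)/9 + 2572/2025

remove the power substitution first: t**3 on [0, sqrt(2)/2); 3*t**2 on [sqrt(2)/2, 1); log(t**2) on [1, sqrt(2))
invert the power substitution to get t**(3/2) on [0, 1/2); 3*t on [1/2, 1); log(t) on [1, 2)
f breaks at 2**(3/4)/2, 1 into 3 integrals to sum
piece [0, 2**(3/4)/2): integrate t**6 against the kernel
[2**(3/4)/2, 1) adds the kernel integral of 3*t**4
segment [1, 2**(1/4)) carries log(t**4); integrate it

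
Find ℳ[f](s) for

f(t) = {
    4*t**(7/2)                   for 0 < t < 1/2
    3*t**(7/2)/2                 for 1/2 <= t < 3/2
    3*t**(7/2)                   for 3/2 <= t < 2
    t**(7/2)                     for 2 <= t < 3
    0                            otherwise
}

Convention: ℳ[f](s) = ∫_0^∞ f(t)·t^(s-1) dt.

(5*2**(-s - 7/2) + 4*2**(s + 7/2) + 2*3**(s + 7/2) - 3*(3/2)**(s + 7/2))/(2*s + 7)
  Re(s) > -7/2

f breaks at 1/2, 3/2, 2 into 4 integrals to sum
for t in [0, 1/2): the term is ∫ 4*t**(7/2)·t^(s-1)
piece [1/2, 3/2): integrate 3*t**(7/2)/2 against the kernel
[3/2, 2) adds the kernel integral of 3*t**(7/2)
the [2, 3) slice contributes ∫ t**(7/2)·t^(s-1) dt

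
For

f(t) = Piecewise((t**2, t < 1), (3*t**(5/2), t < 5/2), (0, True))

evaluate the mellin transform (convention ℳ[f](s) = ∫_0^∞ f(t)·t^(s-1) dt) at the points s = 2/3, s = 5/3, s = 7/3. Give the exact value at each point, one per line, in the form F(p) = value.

cuts at 1: linearity sums the 2 kernel integrals
over [0, 1), the kernel integral of t**2 enters the sum
segment 1 to 5/2 holds 3*t**(5/2); add its integral

F(2/3) = -87/152 + 1125*2**(5/6)*5**(1/6)/152
F(5/3) = -123/275 + 225*2**(5/6)*5**(1/6)/16
F(7/3) = -147/377 + 5625*2**(1/6)*5**(5/6)/464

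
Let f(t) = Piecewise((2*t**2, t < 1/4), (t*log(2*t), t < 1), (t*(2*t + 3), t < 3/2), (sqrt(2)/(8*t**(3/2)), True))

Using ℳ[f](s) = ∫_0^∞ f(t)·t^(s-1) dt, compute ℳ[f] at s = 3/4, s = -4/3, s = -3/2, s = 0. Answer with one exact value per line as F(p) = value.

F(3/4) = -1492/539 + sqrt(2)*log(2)/28 + 137*sqrt(2)/4312 + 6**(1/4)/9 + 4*log(2)/7 + 162*2**(1/4)*3**(3/4)/77
F(-4/3) = -log(2**(3 + 3*2**(2/3))) - 3*18**(1/3)/2 - 3 + 2*2**(1/3)*3**(1/6)/153 + 39*2**(2/3)/4
F(-3/2) = -6*log(2) + sqrt(2)/81 + 8
F(0) = sqrt(3)/27 + 5*log(2)/4 + 33/16

peel off the shared t-power: 2*t on [0, 1/4); log(2*t) on [1/4, 1); 2*t + 3 on [1, 3/2); …
undo the common scale on t: t on [0, 1/2); log(t) on [1/2, 2); t + 3 on [2, 3); …
split f at 1/4, 1, 3/2: ℳ[f](s) collects 4 kernel integrals
on [0, 1/4) integrate f = 2*t**2 against the kernel
piece [1/4, 1): integrate t*log(2*t) against the kernel
on [1, 3/2): add ∫ t*(2*t + 3)·t^(s-1) dt
[3/2, ∞) adds the kernel integral of sqrt(2)/(8*t**(3/2))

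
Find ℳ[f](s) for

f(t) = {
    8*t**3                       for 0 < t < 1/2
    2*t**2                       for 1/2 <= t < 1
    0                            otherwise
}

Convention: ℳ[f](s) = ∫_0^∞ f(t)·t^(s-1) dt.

(4*2**s*(s + 3) + s + 1)/(2*2**s*(s + 2)*(s + 3))
  Re(s) > -3

peel off the common scale on t: t**3 on [0, 1); t**2/2 on [1, 2)
reversing the shared t-power: t on [0, 1); 1/2 on [1, 2)
f breaks at 1/2 into 2 integrals to sum
[0, 1/2) adds the kernel integral of 8*t**3
piece [1/2, 1): integrate 2*t**2 against the kernel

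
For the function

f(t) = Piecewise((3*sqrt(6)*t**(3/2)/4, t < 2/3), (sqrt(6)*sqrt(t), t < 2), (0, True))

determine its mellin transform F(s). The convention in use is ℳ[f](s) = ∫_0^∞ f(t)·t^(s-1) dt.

(2/3)**s*(2*3**(s + 1/2)*(4*s + 6) - 4*s - 10)/((2*s + 1)*(2*s + 3))
  Re(s) > -3/2

invert the common scale on t to get t**(3/2) on [0, 1); 2*sqrt(t) on [1, 3)
the 2 pieces separated at 2/3 each add one integral
segment [0, 2/3) carries 3*sqrt(6)*t**(3/2)/4; integrate it
piece [2/3, 2): integrate sqrt(6)*sqrt(t) against the kernel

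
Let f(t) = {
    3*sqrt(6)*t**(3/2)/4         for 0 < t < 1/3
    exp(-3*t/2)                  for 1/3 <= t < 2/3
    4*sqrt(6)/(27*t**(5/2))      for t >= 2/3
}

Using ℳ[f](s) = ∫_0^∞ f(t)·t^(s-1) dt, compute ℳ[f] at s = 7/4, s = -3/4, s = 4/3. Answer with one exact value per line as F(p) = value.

F(7/4) = 3**(1/4)*(-78*2**(3/4)*uppergamma(7/4, 1) + 3*sqrt(2) + 78*2**(3/4)*uppergamma(7/4, 1/2) + 104*2**(3/4))/351
F(-3/4) = 3**(3/4)*(-39*2**(1/4)*uppergamma(-3/4, 1) + 12*2**(1/4) + 39*2**(1/4)*uppergamma(-3/4, 1/2) + 26*sqrt(2))/78
F(4/3) = 3**(2/3)*(-476*2**(1/3)*uppergamma(4/3, 1) + 21*sqrt(2) + 476*2**(1/3)*uppergamma(4/3, 1/2) + 408*2**(1/3))/2142

reversing the common scale on t: t**(3/2) on [0, 1/2); exp(-t) on [1/2, 1); t**(-5/2) on [1, ∞)
decompose at 1/3, 2/3; ℳ[f](s) sums the 3 pieces' integrals
piece [0, 1/3): integrate 3*sqrt(6)*t**(3/2)/4 against the kernel
over [1/3, 2/3), the kernel integral of exp(-3*t/2) enters the sum
the [2/3, ∞) slice contributes ∫ 4*sqrt(6)/(27*t**(5/2))·t^(s-1) dt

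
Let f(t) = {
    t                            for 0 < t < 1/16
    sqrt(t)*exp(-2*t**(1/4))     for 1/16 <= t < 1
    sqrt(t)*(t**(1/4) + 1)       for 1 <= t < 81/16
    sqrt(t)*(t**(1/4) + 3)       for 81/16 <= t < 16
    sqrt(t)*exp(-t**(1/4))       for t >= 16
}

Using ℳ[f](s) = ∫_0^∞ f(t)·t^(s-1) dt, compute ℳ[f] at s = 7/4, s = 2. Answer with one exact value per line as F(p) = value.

F(7/4) = 109601*exp(-1)/128 + 267949573/253440 + 1189097*exp(-2)
F(2) = (2604122400*E + 1302094759*exp(2) + 7241213675520)*exp(-2)/675840

reversing the power substitution: t**2 on [0, 1/4); t*exp(-2*sqrt(t)) on [1/4, 1); t*(sqrt(t) + 1) on [1, 9/4); …
remove the power substitution first: t**4 on [0, 1/2); t**2*exp(-2*t) on [1/2, 1); t**2*(t + 1) on [1, 3/2); …
back out the shared t-power: t**2 on [0, 1/2); exp(-2*t) on [1/2, 1); t + 1 on [1, 3/2); …
integrate the 5 segments split at 1/16, 1, 81/16, 16, then add the results
segment 0 to 1/16 holds t; add its integral
∫ sqrt(t)*exp(-2*t**(1/4))·t^(s-1) over [1/16, 1)
segment [1, 81/16) carries sqrt(t)*(t**(1/4) + 1); integrate it
∫ over [81/16, 16) of sqrt(t)*(t**(1/4) + 3)·t^(s-1) joins the sum
∫ over [16, ∞) of sqrt(t)*exp(-t**(1/4))·t^(s-1) joins the sum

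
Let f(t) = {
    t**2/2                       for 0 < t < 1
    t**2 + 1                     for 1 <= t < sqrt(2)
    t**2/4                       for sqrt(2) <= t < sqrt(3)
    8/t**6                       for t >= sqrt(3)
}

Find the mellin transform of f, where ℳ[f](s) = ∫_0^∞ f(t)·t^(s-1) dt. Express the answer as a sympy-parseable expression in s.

undo the power substitution: t/2 on [0, 1); t + 1 on [1, 2); t/4 on [2, 3); …
back out the common scale on t: t on [0, 1/2); 2*t + 1 on [1/2, 1); t/2 on [1, 3/2); …
along the cuts 1, sqrt(2), sqrt(3), ℳ[f](s) splits into 4 integrals
∫ over [0, 1) of t**2/2·t^(s-1) joins the sum
between 1 and sqrt(2) the integrand is (t**2 + 1)·t^(s-1)
over [sqrt(2), sqrt(3)), the kernel integral of t**2/4 enters the sum
segment sqrt(3) to ∞ holds 8/t**6; add its integral

(270*2**(s/2)*s**2 - 1404*2**(s/2)*s - 1296*2**(s/2) + 49*3**(s/2)*s**2 - 550*3**(s/2)*s - 162*s**2 + 756*s + 1296)/(108*s*(s**2 - 4*s - 12))
  -2 < Re(s) < 6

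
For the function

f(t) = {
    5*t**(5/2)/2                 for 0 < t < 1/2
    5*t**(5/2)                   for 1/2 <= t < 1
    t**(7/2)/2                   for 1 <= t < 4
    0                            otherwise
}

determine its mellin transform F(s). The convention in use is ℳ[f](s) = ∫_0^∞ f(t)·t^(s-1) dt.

split f at 1/2, 1: ℳ[f](s) collects 3 kernel integrals
piece [0, 1/2): integrate 5*t**(5/2)/2 against the kernel
the [1/2, 1) slice contributes ∫ 5*t**(5/2)·t^(s-1) dt
on [1, 4) integrate f = t**(7/2)/2 against the kernel

(-5*2**(-s - 5/2)*(2*s + 7) + 4**(s + 7/2)*(2*s + 5) + 18*s + 65)/((2*s + 5)*(2*s + 7))
  Re(s) > -5/2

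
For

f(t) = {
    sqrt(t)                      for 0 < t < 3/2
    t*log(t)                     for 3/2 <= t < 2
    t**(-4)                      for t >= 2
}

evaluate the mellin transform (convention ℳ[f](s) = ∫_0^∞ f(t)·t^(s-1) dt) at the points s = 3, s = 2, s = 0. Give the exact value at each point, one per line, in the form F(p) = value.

integrate the 3 segments split at 3/2, 2, then add the results
on [0, 3/2): add ∫ sqrt(t)·t^(s-1) dt
[3/2, 2) adds the kernel integral of t*log(t)
on [2, ∞): add ∫ t**(-4)·t^(s-1) dt

F(3) = -81*log(3)/64 - 47/256 + 27*sqrt(6)/56 + 337*log(2)/64
F(2) = -9*log(3)/8 - 7/18 + 9*sqrt(6)/20 + 91*log(2)/24
F(0) = -31/64 + log(8*sqrt(6)/9) + sqrt(6)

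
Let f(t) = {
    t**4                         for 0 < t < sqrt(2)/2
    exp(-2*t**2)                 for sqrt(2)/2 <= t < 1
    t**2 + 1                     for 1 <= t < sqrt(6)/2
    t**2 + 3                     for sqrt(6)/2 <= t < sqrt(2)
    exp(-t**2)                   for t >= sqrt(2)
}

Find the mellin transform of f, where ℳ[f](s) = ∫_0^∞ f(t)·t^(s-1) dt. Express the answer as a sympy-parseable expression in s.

invert the power substitution to get t**2 on [0, 1/2); exp(-2*t) on [1/2, 1); t + 1 on [1, 3/2); …
summing 5 kernel integrals split by sqrt(2)/2, 1, sqrt(6)/2, sqrt(2) yields ℳ[f](s)
on [0, sqrt(2)/2) integrate f = t**4 against the kernel
[sqrt(2)/2, 1) adds the kernel integral of exp(-2*t**2)
the [1, sqrt(6)/2) slice contributes ∫ (t**2 + 1)·t^(s-1) dt
piece [sqrt(6)/2, sqrt(2)): integrate (t**2 + 3) against the kernel
on [sqrt(2), ∞): add ∫ exp(-t**2)·t^(s-1) dt

(sqrt(2)/2)**s*(2*2**(s/2)*s*(s + 2)*(s + 4)*uppergamma(s/2, 2) - 8*2**(s/2)*s*(s + 4) - 8*2**(s/2)*(s + 4) + 20*2**s*s*(s + 4) + 24*2**s*(s + 4) - 8*3**(s/2)*s*(s + 4) - 16*3**(s/2)*(s + 4) + 2*s*(s + 2)*(s + 4)*uppergamma(s/2, 1) - 2*s*(s + 2)*(s + 4)*uppergamma(s/2, 2) + s*(s + 2))/(4*s*(s + 2)*(s + 4))
  Re(s) > -4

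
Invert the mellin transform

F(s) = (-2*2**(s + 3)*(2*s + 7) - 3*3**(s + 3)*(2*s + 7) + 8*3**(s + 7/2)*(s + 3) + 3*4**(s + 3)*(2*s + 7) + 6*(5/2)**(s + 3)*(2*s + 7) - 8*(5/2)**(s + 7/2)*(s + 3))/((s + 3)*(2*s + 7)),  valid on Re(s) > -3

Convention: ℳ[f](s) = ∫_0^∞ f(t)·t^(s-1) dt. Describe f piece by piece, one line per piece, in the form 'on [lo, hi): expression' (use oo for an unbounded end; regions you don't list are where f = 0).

on [0, 2): 4*t**3
on [2, 5/2): 6*t**3
on [5/2, 3): 4*t**(7/2)
on [3, 4): 3*t**3

cuts at 2, 5/2, 3: linearity sums the 4 kernel integrals
over [0, 2), the kernel integral of 4*t**3 enters the sum
on [2, 5/2): add ∫ 6*t**3·t^(s-1) dt
segment 5/2 to 3 holds 4*t**(7/2); add its integral
for t in [3, 4): the term is ∫ 3*t**3·t^(s-1)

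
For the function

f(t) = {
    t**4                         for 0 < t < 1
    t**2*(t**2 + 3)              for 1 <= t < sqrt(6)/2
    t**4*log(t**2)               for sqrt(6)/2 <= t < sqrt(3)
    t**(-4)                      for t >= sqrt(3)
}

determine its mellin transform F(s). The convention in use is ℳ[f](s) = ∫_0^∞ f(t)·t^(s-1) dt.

2**(-s/2 - 1)*(-81*2**(s/2 + 1)*(s/2 - 2)*(s + 2)*(s + (s + 2)**2/4 + 3) - 162*2**(s/2 + 1)*(s/2 - 2)*(s + (s + 2)**2/4 + 3) - 81*3**(s/2 + 1)*(s/2 - 2)*(s/2 + 2)*(s + 2)**2*log(3)/4 + 81*3**(s/2 + 1)*(s/2 - 2)*(s/2 + 2)*(s + 2)**2*log(2)/4 - 81*3**(s/2 + 1)*(s/2 - 2)*(s/2 + 2)*(s + 2)*log(3)/2 + 81*3**(s/2 + 1)*(s/2 - 2)*(s/2 + 2)*(s + 2)*log(2)/2 + 81*3**(s/2 + 1)*(s/2 - 2)*(s/2 + 2)*(s + 2)/2 + 243*3**(s/2 + 1)*(s/2 - 2)*(s + 2)*(s + (s + 2)**2/4 + 3)/2 + 162*3**(s/2 + 1)*(s/2 - 2)*(s + (s + 2)**2/4 + 3) + 81*6**(s/2 + 1)*(s/2 - 2)*(s/2 + 2)*(s + 2)**2*log(3)/2 - 81*6**(s/2 + 1)*(s/2 - 2)*(s/2 + 2)*(s + 2) + 81*6**(s/2 + 1)*(s/2 - 2)*(s/2 + 2)*(s + 2)*log(3) - 6**(s/2 + 1)*(s/2 + 2)*(s + 2)*(s + (s + 2)**2/4 + 3))/(54*(s/2 - 2)*(s/2 + 2)*(s + 2)*(s + (s + 2)**2/4 + 3))
  -4 < Re(s) < 4

strip the shared t-power: t**2 on [0, 1); t**2 + 3 on [1, sqrt(6)/2); t**2*log(t**2) on [sqrt(6)/2, sqrt(3)); …
undo the power substitution: t on [0, 1); t + 3 on [1, 3/2); t*log(t) on [3/2, 3); …
split f at 1, sqrt(6)/2, sqrt(3): ℳ[f](s) collects 4 kernel integrals
∫ over [0, 1) of t**4·t^(s-1) joins the sum
for t in [1, sqrt(6)/2): the term is ∫ t**2*(t**2 + 3)·t^(s-1)
∫ t**4*log(t**2)·t^(s-1) over [sqrt(6)/2, sqrt(3))
segment sqrt(3) to ∞ holds t**(-4); add its integral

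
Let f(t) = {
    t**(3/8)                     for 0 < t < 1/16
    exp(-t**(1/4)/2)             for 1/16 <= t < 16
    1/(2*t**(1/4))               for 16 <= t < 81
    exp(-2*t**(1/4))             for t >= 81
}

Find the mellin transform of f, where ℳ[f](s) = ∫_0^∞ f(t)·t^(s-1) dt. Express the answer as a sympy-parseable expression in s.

(2*1679616**s*(8*s + 3) + 12*331776**s*(4*s - 1)*(8*s + 3)*uppergamma(4*s, 1/4) - 12*331776**s*(4*s - 1)*(8*s + 3)*uppergamma(4*s, 1) - 3*331776**s*(8*s + 3) + 12*6**(4*s)*(4*s - 1)*(8*s + 3)*uppergamma(4*s, 6) + 6*sqrt(2)*6**(4*s)*(4*s - 1))/(3*20736**s*(4*s - 1)*(8*s + 3))
  Re(s) > -3/8

reversing the power substitution: t**(3/4) on [0, 1/4); exp(-sqrt(t)/2) on [1/4, 4); 1/(2*sqrt(t)) on [4, 9); …
the power substitution comes off first: t**(3/2) on [0, 1/2); exp(-t/2) on [1/2, 2); 1/(2*t) on [2, 3); …
breakpoints 1/16, 16, 81: one integral from each of the 4 segments
for t in [0, 1/16): the term is ∫ t**(3/8)·t^(s-1)
segment [1/16, 16) carries exp(-t**(1/4)/2); integrate it
segment [16, 81) carries 1/(2*t**(1/4)); integrate it
for t in [81, ∞): the term is ∫ exp(-2*t**(1/4))·t^(s-1)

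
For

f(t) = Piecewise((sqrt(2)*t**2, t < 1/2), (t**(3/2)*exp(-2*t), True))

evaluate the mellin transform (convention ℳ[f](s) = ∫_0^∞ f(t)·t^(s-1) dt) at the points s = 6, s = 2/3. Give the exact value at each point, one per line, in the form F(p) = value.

F(6) = sqrt(2)*(E*(16 + 135135*sqrt(pi)*erfc(1)) + 548650)*exp(-1)/32768
F(2/3) = 2**(5/6)*(3 + 8*uppergamma(13/6, 1))/64

the shared t-power comes off first: sqrt(2)*t**(3/2) on [0, 1/2); t*exp(-2*t) on [1/2, ∞)
peel off the shared t-power: sqrt(2)*sqrt(t) on [0, 1/2); exp(-2*t) on [1/2, ∞)
invert the common scale on t to get sqrt(t) on [0, 1); exp(-t) on [1, ∞)
summing 2 kernel integrals split by 1/2 yields ℳ[f](s)
piece [0, 1/2): integrate sqrt(2)*t**2 against the kernel
∫ t**(3/2)*exp(-2*t)·t^(s-1) over [1/2, ∞)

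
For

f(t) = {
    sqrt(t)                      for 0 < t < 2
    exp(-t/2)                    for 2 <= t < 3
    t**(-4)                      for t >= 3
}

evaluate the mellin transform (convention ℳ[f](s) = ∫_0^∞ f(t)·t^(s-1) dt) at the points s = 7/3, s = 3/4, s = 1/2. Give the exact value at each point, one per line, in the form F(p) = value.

the 3 pieces separated at 2, 3 each add one integral
[0, 2) adds the kernel integral of sqrt(t)
∫ over [2, 3) of exp(-t/2)·t^(s-1) joins the sum
the [3, ∞) slice contributes ∫ t**(-4)·t^(s-1) dt

F(7/3) = -4*2**(1/3)*uppergamma(7/3, 3/2) + 3**(1/3)/15 + 24*2**(5/6)/17 + 4*2**(1/3)*uppergamma(7/3, 1)
F(3/4) = -2**(3/4)*uppergamma(3/4, 3/2) + 4*3**(3/4)/1053 + 2**(3/4)*uppergamma(3/4, 1) + 8*2**(1/4)/5
F(1/2) = -sqrt(2)*sqrt(pi)*erfc(sqrt(6)/2) + 2*sqrt(3)/567 + sqrt(2)*sqrt(pi)*erfc(1) + 2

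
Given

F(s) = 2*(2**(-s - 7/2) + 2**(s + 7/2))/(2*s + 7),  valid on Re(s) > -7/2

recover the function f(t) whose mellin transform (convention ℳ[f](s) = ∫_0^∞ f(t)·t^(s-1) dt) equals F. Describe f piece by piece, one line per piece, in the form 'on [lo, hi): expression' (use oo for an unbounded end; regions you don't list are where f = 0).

on [0, 1/2): 2*t**(7/2)
on [1/2, 2): t**(7/2)

treat the 2 regions marked off by 1/2 separately and sum
piece [0, 1/2): integrate 2*t**(7/2) against the kernel
[1/2, 2) adds the kernel integral of t**(7/2)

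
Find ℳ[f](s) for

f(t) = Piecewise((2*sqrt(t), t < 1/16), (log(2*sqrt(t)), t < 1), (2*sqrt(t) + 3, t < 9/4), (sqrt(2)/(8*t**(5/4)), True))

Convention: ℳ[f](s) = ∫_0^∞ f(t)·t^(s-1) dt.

invert the power substitution to get 2*t on [0, 1/4); log(2*t) on [1/4, 1); 2*t + 3 on [1, 3/2); …
undo the common scale on t: t on [0, 1/2); log(t) on [1/2, 2); t + 3 on [2, 3); …
f breaks at 1/16, 1, 9/4 into 4 integrals to sum
∫ 2*sqrt(t)·t^(s-1) over [0, 1/16)
segment 1/16 to 1 holds log(2*sqrt(t)); add its integral
[1, 9/4) adds the kernel integral of (2*sqrt(t) + 3)
the [9/4, ∞) slice contributes ∫ sqrt(2)/(8*t**(5/4))·t^(s-1) dt

(-1080*2**(4*s)*s**2*(4*s - 5) + 108*2**(4*s)*s*(2*s + 1)*(4*s - 5)*log(2) - 324*2**(4*s)*s*(4*s - 5) - 54*2**(4*s)*(2*s + 1)*(4*s - 5) - 16*sqrt(3)*6**(2*s)*s**2*(2*s + 1) + 1296*6**(2*s)*s**2*(4*s - 5) + 324*6**(2*s)*s*(4*s - 5) + 108*s**2*(4*s - 5) + 108*s*(2*s + 1)*(4*s - 5)*log(2) + (4*s - 5)*(108*s + 54))/(108*2**(4*s)*s**2*(2*s + 1)*(4*s - 5))
  -1/2 < Re(s) < 5/4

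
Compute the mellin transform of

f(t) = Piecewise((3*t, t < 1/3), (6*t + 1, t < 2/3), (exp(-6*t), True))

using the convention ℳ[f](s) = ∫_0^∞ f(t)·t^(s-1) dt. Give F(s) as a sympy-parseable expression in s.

(2**s*s*(s + 1)*uppergamma(s, 4) - 2*4**s*s - 4**s + 5*8**s*s + 8**s)/(12**s*s*(s + 1))
  Re(s) > -1

the common scale on t comes off first: t on [0, 1); 2*t + 1 on [1, 2); exp(-2*t) on [2, ∞)
cuts at 1/3, 2/3: linearity sums the 3 kernel integrals
on [0, 1/3): add ∫ 3*t·t^(s-1) dt
over [1/3, 2/3), the kernel integral of (6*t + 1) enters the sum
on [2/3, ∞): add ∫ exp(-6*t)·t^(s-1) dt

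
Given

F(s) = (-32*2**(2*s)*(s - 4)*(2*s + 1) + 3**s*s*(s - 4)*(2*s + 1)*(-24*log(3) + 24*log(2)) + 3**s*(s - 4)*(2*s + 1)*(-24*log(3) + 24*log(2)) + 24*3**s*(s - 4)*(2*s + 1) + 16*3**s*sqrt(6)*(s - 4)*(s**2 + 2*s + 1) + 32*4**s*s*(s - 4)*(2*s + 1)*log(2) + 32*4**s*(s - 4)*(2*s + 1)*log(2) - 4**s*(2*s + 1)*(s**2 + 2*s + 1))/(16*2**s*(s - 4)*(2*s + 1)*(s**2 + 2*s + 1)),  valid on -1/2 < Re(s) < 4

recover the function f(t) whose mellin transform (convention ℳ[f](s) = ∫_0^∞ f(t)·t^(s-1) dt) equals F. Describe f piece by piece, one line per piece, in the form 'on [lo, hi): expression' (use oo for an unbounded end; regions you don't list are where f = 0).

breakpoints 3/2, 2: one integral from each of the 3 segments
piece [0, 3/2): integrate sqrt(t) against the kernel
∫ t*log(t)·t^(s-1) over [3/2, 2)
the [2, ∞) slice contributes ∫ t**(-4)·t^(s-1) dt

on [0, 3/2): sqrt(t)
on [3/2, 2): t*log(t)
on [2, oo): t**(-4)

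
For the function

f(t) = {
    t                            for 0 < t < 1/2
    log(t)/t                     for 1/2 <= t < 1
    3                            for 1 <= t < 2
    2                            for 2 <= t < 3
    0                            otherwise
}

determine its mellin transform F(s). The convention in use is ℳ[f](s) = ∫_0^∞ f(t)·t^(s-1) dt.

(2*2**(2*s)*(s + 1)*(s**2 - 2*s + 1) - 2*2**s*s*(s + 1) - 6*2**s*(s + 1)*(s**2 - 2*s + 1) + 4*6**s*(s + 1)*(s**2 - 2*s + 1) + 4*s**2*(s + 1)*log(2) - 4*s*(s + 1)*log(2) + 4*s*(s + 1) + s*(s**2 - 2*s + 1))/(2*2**s*s*(s + 1)*(s**2 - 2*s + 1))
  Re(s) > -1

breakpoints 1/2, 1, 2: one integral from each of the 4 segments
piece [0, 1/2): integrate t against the kernel
∫ log(t)/t·t^(s-1) over [1/2, 1)
segment [1, 2) carries 3; integrate it
on [2, 3) integrate f = 2 against the kernel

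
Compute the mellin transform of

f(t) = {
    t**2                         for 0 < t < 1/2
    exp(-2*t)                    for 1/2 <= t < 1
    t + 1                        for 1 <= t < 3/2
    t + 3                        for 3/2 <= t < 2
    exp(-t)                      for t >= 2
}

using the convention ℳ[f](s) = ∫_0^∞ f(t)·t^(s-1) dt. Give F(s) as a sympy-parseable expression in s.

cuts at 1/2, 1, 3/2, 2: linearity sums the 5 kernel integrals
the [0, 1/2) slice contributes ∫ t**2·t^(s-1) dt
on [1/2, 1) integrate f = exp(-2*t) against the kernel
over [1, 3/2), the kernel integral of (t + 1) enters the sum
segment 3/2 to 2 holds (t + 3); add its integral
[2, ∞) adds the kernel integral of exp(-t)

(20*2**(2*s)*s*(s + 2) + 12*2**(2*s)*(s + 2) + 4*2**s*s*(s + 1)*(s + 2)*uppergamma(s, 2) - 8*2**s*s*(s + 2) - 4*2**s*(s + 2) - 8*3**s*s*(s + 2) - 8*3**s*(s + 2) + 4*s*(s + 1)*(s + 2)*uppergamma(s, 1) - 4*s*(s + 1)*(s + 2)*uppergamma(s, 2) + s*(s + 1))/(4*2**s*s*(s + 1)*(s + 2))
  Re(s) > -2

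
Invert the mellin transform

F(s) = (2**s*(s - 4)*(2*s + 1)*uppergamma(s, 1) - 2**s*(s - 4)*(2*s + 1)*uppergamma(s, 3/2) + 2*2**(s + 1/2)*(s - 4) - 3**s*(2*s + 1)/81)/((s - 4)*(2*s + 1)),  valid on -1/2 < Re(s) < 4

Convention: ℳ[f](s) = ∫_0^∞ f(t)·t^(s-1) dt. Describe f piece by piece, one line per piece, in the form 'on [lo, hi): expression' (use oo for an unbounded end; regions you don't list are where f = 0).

on [0, 2): sqrt(t)
on [2, 3): exp(-t/2)
on [3, oo): t**(-4)

split f at 2, 3: ℳ[f](s) collects 3 kernel integrals
∫ over [0, 2) of sqrt(t)·t^(s-1) joins the sum
on [2, 3): add ∫ exp(-t/2)·t^(s-1) dt
segment 3 to ∞ holds t**(-4); add its integral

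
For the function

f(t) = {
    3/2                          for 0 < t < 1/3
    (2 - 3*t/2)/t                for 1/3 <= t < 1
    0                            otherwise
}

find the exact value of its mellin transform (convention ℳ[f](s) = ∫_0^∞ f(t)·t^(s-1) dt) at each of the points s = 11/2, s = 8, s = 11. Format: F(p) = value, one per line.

F(11/2) = 17/99 - 26*sqrt(3)/24057
F(8) = 2671/27216
F(11) = 137777/2165130

peel off the shared t-power: 3*t/2 on [0, 1/3); 2 - 3*t/2 on [1/3, 1)
undo the common scale on t: t on [0, 1/2); 2 - t on [1/2, 3/2)
the 2 pieces separated at 1/3 each add one integral
the [0, 1/3) slice contributes ∫ 3/2·t^(s-1) dt
the [1/3, 1) slice contributes ∫ (2 - 3*t/2)/t·t^(s-1) dt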